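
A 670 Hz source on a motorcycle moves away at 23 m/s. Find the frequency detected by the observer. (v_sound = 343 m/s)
f_obs = f·v/(v + v_s) = 627.9 Hz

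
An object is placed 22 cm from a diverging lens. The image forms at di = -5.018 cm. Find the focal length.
1/f = 1/do + 1/di → f = -6.501 cm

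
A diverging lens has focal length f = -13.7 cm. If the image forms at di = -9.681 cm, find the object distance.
1/do = 1/f − 1/di → do = 33 cm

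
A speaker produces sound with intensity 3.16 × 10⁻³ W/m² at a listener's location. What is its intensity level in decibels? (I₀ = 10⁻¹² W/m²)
β = 10·log₁₀(I/I₀) = 95 dB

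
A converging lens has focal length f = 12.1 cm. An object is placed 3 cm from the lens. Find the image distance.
1/di = 1/f − 1/do → di = -3.989 cm (virtual image)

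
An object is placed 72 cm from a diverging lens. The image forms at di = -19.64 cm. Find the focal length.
1/f = 1/do + 1/di → f = -27.01 cm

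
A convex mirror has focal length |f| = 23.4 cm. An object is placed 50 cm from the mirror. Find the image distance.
f = −23.4 cm (convex); 1/di = 1/f − 1/do → di = -15.94 cm (virtual image, behind mirror)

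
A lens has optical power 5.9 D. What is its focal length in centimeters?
f = 1/P = 16.95 cm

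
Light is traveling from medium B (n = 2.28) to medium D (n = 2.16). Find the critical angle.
θc = arcsin(n₂/n₁) = 71.33°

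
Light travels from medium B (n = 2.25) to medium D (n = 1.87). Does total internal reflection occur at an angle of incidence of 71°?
θc = arcsin(n₂/n₁) = 56.21°; 71° > θc, so yes — total internal reflection.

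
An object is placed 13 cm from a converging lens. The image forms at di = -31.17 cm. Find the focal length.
1/f = 1/do + 1/di → f = 22.3 cm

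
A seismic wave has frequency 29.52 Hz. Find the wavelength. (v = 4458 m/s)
λ = v/f = 151 m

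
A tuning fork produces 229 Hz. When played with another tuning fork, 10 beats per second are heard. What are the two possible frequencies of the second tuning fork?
f₂ = 229 ± 10 Hz → 239 Hz or 219 Hz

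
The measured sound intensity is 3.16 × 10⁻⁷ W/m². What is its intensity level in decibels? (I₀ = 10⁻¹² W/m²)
β = 10·log₁₀(I/I₀) = 55 dB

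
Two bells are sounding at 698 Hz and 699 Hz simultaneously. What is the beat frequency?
1 Hz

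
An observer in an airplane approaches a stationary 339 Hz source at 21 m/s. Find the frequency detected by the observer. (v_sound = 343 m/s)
f_obs = f·(v + v_o)/v = 359.8 Hz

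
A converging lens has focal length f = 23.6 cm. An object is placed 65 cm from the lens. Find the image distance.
1/di = 1/f − 1/do → di = 37.05 cm (real image)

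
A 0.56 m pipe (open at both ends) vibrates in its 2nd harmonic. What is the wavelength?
λₙ = 2L/n = 0.56 m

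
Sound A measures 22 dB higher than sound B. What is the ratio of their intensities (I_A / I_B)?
I_A/I_B = 10^(Δβ/10) = 158.5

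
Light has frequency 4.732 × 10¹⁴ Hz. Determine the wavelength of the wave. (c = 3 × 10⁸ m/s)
λ = c/f = 634 nm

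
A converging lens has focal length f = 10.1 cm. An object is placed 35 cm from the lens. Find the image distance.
1/di = 1/f − 1/do → di = 14.2 cm (real image)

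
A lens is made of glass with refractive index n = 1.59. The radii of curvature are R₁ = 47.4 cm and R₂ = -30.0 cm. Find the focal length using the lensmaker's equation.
1/f = (n − 1)(1/R₁ − 1/R₂) → f = 31.14 cm (converging lens)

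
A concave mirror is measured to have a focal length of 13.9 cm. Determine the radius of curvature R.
R = 2|f| = 27.8 cm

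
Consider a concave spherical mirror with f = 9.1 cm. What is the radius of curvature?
R = 2|f| = 18.2 cm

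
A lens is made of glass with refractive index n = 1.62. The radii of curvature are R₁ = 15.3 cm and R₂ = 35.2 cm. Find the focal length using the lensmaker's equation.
1/f = (n − 1)(1/R₁ − 1/R₂) → f = 43.65 cm (converging lens)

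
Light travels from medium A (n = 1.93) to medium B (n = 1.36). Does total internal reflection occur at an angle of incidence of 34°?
θc = arcsin(n₂/n₁) = 44.8°; 34° < θc, so no — the ray refracts.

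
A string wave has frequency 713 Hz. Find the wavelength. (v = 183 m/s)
λ = v/f = 0.2567 m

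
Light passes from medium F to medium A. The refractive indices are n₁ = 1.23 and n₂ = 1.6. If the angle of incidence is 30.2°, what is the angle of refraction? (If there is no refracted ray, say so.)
sin θ₂ = (n₁/n₂)·sin θ₁ = 0.3867 → θ₂ = 22.75°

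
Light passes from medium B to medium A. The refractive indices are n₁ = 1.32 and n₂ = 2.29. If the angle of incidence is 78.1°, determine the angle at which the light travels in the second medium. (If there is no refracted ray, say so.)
sin θ₂ = (n₁/n₂)·sin θ₁ = 0.564 → θ₂ = 34.34°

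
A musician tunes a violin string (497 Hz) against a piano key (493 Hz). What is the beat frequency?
4 Hz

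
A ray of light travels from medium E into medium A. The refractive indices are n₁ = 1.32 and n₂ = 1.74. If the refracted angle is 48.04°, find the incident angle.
sin θ₁ = (n₂/n₁)·sin θ₂ → θ₁ = 78.58°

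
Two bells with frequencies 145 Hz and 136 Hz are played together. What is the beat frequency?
9 Hz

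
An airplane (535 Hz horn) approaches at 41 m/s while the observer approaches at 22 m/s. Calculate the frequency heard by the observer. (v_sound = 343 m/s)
f_obs = f·(v + v_o)/(v − v_s) = 646.6 Hz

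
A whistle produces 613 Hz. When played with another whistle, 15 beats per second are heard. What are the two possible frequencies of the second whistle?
f₂ = 613 ± 15 Hz → 628 Hz or 598 Hz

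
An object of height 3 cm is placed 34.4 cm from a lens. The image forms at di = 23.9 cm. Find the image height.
hi = (-di/do) × ho = -2.084 cm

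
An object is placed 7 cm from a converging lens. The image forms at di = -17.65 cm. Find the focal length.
1/f = 1/do + 1/di → f = 11.6 cm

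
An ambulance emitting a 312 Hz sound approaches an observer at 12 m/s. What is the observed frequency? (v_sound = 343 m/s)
f_obs = f·v/(v − v_s) = 323.3 Hz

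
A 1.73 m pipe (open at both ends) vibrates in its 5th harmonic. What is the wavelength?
λₙ = 2L/n = 0.692 m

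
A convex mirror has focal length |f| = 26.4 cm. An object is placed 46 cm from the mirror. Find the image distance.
f = −26.4 cm (convex); 1/di = 1/f − 1/do → di = -16.77 cm (virtual image, behind mirror)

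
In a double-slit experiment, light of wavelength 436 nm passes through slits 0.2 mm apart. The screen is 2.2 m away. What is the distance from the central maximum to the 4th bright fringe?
y = mλL/d = 19.18 mm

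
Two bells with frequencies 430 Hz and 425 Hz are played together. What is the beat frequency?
5 Hz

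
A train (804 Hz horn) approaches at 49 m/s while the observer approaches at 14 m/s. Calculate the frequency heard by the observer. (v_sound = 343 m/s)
f_obs = f·(v + v_o)/(v − v_s) = 976.3 Hz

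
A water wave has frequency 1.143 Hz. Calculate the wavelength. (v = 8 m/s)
λ = v/f = 6.999 m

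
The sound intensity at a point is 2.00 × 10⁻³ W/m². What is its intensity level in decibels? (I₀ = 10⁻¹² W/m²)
β = 10·log₁₀(I/I₀) = 93.01 dB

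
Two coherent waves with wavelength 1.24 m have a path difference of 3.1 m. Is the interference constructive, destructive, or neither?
destructive — path difference = 2.5λ, an odd multiple of λ/2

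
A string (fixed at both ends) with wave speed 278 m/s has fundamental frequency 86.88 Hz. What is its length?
L = v/(2f₁) = 1.6 m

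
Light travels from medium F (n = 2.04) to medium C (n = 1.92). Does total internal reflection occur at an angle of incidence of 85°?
θc = arcsin(n₂/n₁) = 70.25°; 85° > θc, so yes — total internal reflection.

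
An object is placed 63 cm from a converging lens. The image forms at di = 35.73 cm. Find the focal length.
1/f = 1/do + 1/di → f = 22.8 cm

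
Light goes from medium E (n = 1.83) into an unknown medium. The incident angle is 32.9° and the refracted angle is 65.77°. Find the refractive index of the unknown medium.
n₂ = n₁·sin θ₁ / sin θ₂ = 1.09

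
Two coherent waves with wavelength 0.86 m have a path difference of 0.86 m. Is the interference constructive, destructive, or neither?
constructive — path difference = 1λ, a whole number of wavelengths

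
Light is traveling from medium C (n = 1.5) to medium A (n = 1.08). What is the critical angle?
θc = arcsin(n₂/n₁) = 46.05°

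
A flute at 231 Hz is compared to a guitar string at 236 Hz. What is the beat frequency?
5 Hz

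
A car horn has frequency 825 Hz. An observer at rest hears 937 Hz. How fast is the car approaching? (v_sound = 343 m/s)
v_s = v·(1 − f/f_obs) = 41 m/s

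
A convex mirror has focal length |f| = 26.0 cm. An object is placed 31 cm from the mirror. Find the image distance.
f = −26.0 cm (convex); 1/di = 1/f − 1/do → di = -14.14 cm (virtual image, behind mirror)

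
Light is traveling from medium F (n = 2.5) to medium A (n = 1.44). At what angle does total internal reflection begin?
θc = arcsin(n₂/n₁) = 35.17°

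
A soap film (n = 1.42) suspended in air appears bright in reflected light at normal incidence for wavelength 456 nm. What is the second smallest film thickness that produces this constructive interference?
2nt = (m − ½)λ with m = 2 → t = (m − ½)λ/(2n) = 240.8 nm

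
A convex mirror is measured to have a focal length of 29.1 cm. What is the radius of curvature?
R = 2|f| = 58.2 cm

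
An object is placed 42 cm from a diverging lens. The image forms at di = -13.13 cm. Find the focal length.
1/f = 1/do + 1/di → f = -19.1 cm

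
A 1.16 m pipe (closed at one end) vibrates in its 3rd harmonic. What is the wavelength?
λₙ = 4L/n = 1.547 m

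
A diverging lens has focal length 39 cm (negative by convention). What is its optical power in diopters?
P = 1/f = -2.564 D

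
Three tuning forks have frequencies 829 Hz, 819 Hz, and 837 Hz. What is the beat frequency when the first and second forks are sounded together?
10 Hz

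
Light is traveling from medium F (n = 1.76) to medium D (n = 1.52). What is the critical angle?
θc = arcsin(n₂/n₁) = 59.73°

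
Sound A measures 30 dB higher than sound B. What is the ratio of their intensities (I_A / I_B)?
I_A/I_B = 10^(Δβ/10) = 1000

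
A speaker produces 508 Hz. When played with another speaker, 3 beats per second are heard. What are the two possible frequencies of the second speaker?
f₂ = 508 ± 3 Hz → 511 Hz or 505 Hz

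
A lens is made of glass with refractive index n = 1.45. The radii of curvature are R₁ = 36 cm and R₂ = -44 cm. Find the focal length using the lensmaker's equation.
1/f = (n − 1)(1/R₁ − 1/R₂) → f = 44 cm (converging lens)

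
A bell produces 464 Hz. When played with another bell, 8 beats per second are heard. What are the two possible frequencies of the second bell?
f₂ = 464 ± 8 Hz → 472 Hz or 456 Hz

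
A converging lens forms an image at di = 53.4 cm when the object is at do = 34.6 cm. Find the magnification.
M = −di/do = -1.543 (inverted image)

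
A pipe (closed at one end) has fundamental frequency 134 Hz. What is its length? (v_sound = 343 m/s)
L = v/(4f₁) = 0.6399 m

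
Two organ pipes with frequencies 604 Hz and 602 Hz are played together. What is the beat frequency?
2 Hz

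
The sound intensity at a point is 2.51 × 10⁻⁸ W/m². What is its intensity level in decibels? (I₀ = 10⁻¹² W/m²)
β = 10·log₁₀(I/I₀) = 44 dB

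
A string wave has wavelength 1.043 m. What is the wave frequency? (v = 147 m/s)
f = v/λ = 140.9 Hz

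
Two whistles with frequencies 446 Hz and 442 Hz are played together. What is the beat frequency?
4 Hz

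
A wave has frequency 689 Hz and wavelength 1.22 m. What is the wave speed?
v = fλ = 840.6 m/s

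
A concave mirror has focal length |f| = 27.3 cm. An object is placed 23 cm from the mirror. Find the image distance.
f = +27.3 cm (concave); 1/di = 1/f − 1/do → di = -146 cm (virtual image, behind mirror)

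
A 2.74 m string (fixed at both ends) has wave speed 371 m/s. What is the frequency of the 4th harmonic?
fₙ = nv/(2L) = 270.8 Hz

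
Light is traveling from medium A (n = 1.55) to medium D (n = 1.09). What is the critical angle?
θc = arcsin(n₂/n₁) = 44.69°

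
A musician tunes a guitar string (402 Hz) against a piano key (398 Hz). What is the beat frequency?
4 Hz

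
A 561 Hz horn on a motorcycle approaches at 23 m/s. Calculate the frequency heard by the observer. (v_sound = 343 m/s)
f_obs = f·v/(v − v_s) = 601.3 Hz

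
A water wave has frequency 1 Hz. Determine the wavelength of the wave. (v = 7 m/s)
λ = v/f = 7 m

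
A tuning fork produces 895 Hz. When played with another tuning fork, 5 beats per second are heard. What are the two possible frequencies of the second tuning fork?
f₂ = 895 ± 5 Hz → 900 Hz or 890 Hz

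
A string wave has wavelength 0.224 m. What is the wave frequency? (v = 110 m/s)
f = v/λ = 491.1 Hz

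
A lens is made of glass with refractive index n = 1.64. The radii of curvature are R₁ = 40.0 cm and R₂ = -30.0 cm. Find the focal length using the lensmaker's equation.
1/f = (n − 1)(1/R₁ − 1/R₂) → f = 26.79 cm (converging lens)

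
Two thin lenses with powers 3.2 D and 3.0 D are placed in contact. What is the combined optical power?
P_total = P₁ + P₂ = 6.2 D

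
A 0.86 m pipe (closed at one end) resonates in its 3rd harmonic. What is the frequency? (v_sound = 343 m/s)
fₙ = nv/(4L) = 299.1 Hz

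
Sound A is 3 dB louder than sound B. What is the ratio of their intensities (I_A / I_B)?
I_A/I_B = 10^(Δβ/10) = 1.995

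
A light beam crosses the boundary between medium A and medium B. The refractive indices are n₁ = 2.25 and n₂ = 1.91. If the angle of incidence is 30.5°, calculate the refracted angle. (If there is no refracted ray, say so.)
sin θ₂ = (n₁/n₂)·sin θ₁ = 0.5979 → θ₂ = 36.72°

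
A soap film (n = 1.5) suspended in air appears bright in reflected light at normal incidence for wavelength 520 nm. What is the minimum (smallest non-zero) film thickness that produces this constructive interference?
2nt = (m − ½)λ with m = 1 → t = (m − ½)λ/(2n) = 86.67 nm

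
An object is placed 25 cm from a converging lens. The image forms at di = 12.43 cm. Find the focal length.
1/f = 1/do + 1/di → f = 8.302 cm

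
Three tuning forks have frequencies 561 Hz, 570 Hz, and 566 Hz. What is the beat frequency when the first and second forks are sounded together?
9 Hz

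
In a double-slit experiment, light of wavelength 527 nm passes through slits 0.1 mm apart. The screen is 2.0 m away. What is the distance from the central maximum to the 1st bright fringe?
y = mλL/d = 10.54 mm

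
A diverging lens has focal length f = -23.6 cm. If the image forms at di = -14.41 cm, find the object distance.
1/do = 1/f − 1/di → do = 37.01 cm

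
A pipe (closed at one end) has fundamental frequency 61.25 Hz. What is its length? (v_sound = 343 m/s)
L = v/(4f₁) = 1.4 m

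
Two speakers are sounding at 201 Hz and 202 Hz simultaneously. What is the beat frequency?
1 Hz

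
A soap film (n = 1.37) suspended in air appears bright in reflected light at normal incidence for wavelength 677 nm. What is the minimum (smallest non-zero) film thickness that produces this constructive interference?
2nt = (m − ½)λ with m = 1 → t = (m − ½)λ/(2n) = 123.5 nm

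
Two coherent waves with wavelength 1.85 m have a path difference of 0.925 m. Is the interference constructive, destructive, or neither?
destructive — path difference = 0.5λ, an odd multiple of λ/2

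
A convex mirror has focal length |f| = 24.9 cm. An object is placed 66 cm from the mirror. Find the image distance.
f = −24.9 cm (convex); 1/di = 1/f − 1/do → di = -18.08 cm (virtual image, behind mirror)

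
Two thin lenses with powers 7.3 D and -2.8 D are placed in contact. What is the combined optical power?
P_total = P₁ + P₂ = 4.5 D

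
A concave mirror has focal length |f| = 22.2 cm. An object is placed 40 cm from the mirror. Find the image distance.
f = +22.2 cm (concave); 1/di = 1/f − 1/do → di = 49.89 cm (real image, in front of mirror)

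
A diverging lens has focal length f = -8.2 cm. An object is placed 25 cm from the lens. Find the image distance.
1/di = 1/f − 1/do → di = -6.175 cm (virtual image)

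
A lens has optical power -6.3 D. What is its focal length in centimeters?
f = 1/P = -15.87 cm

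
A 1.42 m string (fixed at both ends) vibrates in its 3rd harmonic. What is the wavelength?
λₙ = 2L/n = 0.9467 m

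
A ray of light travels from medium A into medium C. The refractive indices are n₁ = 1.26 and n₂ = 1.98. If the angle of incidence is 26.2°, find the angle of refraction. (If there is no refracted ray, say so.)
sin θ₂ = (n₁/n₂)·sin θ₁ = 0.281 → θ₂ = 16.32°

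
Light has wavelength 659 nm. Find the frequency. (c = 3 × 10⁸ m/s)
f = c/λ = 4.552 × 10¹⁴ Hz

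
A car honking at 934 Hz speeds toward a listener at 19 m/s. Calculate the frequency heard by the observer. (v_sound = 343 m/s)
f_obs = f·v/(v − v_s) = 988.8 Hz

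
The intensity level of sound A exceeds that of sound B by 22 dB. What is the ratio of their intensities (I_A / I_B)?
I_A/I_B = 10^(Δβ/10) = 158.5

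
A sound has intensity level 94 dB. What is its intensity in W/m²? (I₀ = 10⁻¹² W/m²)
I = I₀·10^(β/10) = 2.51 × 10⁻³ W/m²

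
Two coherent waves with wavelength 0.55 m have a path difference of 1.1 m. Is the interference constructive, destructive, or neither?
constructive — path difference = 2λ, a whole number of wavelengths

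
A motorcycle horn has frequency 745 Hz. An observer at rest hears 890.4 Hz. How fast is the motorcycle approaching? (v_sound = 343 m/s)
v_s = v·(1 − f/f_obs) = 56.01 m/s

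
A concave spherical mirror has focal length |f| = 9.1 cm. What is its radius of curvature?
R = 2|f| = 18.2 cm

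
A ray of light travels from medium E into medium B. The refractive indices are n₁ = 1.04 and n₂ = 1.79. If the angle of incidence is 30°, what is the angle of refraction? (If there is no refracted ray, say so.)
sin θ₂ = (n₁/n₂)·sin θ₁ = 0.2905 → θ₂ = 16.89°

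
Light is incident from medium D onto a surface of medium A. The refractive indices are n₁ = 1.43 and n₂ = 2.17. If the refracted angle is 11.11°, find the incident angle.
sin θ₁ = (n₂/n₁)·sin θ₂ → θ₁ = 17°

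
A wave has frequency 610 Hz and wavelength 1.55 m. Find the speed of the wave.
v = fλ = 945.5 m/s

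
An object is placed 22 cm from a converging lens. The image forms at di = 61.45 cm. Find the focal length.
1/f = 1/do + 1/di → f = 16.2 cm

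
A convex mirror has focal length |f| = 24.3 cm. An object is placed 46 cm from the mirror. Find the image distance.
f = −24.3 cm (convex); 1/di = 1/f − 1/do → di = -15.9 cm (virtual image, behind mirror)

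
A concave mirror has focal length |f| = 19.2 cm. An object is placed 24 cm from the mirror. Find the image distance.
f = +19.2 cm (concave); 1/di = 1/f − 1/do → di = 96 cm (real image, in front of mirror)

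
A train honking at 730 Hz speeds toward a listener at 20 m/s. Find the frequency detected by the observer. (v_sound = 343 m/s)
f_obs = f·v/(v − v_s) = 775.2 Hz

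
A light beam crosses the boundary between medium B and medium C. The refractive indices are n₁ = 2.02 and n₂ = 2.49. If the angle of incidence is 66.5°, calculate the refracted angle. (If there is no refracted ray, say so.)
sin θ₂ = (n₁/n₂)·sin θ₁ = 0.744 → θ₂ = 48.07°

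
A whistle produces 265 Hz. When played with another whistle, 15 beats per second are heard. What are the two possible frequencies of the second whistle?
f₂ = 265 ± 15 Hz → 280 Hz or 250 Hz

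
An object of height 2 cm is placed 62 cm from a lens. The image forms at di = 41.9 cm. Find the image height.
hi = (-di/do) × ho = -1.352 cm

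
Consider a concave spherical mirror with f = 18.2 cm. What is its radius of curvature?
R = 2|f| = 36.4 cm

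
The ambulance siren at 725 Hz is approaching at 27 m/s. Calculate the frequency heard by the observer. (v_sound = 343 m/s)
f_obs = f·v/(v − v_s) = 786.9 Hz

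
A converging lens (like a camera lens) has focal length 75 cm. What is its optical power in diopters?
P = 1/f = 1.333 D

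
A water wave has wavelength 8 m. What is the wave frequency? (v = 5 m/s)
f = v/λ = 0.625 Hz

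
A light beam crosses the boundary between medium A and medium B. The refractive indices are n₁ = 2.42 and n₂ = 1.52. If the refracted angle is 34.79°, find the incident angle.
sin θ₁ = (n₂/n₁)·sin θ₂ → θ₁ = 21°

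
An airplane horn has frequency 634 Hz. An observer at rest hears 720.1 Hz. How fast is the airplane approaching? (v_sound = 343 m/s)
v_s = v·(1 − f/f_obs) = 41.01 m/s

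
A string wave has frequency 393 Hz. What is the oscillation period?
T = 1/f = 0.002545 s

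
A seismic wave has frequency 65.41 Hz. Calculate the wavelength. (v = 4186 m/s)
λ = v/f = 64 m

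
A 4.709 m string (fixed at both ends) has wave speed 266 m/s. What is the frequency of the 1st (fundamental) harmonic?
fₙ = nv/(2L) = 28.24 Hz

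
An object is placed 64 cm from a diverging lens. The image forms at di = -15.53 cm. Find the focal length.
1/f = 1/do + 1/di → f = -20.51 cm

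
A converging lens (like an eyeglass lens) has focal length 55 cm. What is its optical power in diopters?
P = 1/f = 1.818 D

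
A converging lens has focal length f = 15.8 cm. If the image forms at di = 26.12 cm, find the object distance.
1/do = 1/f − 1/di → do = 39.99 cm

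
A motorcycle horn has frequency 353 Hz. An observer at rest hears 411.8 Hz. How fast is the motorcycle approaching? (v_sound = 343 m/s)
v_s = v·(1 − f/f_obs) = 48.98 m/s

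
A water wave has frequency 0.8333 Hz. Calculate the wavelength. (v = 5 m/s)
λ = v/f = 6 m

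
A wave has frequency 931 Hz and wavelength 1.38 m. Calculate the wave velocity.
v = fλ = 1285 m/s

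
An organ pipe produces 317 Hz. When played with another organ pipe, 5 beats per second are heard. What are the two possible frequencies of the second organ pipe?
f₂ = 317 ± 5 Hz → 322 Hz or 312 Hz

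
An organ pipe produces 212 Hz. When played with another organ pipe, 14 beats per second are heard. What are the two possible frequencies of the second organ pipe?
f₂ = 212 ± 14 Hz → 226 Hz or 198 Hz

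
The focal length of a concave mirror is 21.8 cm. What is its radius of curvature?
R = 2|f| = 43.6 cm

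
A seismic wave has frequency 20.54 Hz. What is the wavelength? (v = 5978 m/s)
λ = v/f = 291 m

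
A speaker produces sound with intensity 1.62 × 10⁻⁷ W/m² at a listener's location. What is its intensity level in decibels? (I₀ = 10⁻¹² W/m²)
β = 10·log₁₀(I/I₀) = 52.1 dB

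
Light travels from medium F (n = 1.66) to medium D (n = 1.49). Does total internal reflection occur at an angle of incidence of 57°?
θc = arcsin(n₂/n₁) = 63.84°; 57° < θc, so no — the ray refracts.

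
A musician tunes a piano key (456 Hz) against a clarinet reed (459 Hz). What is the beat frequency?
3 Hz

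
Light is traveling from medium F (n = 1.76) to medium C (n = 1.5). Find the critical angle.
θc = arcsin(n₂/n₁) = 58.46°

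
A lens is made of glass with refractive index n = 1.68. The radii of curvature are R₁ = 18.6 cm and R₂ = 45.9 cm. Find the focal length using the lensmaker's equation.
1/f = (n − 1)(1/R₁ − 1/R₂) → f = 45.99 cm (converging lens)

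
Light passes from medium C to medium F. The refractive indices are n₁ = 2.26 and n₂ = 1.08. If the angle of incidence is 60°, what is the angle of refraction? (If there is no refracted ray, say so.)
sin θ₂ = (n₁/n₂)·sin θ₁ = 1.812 > 1, so there is no refracted ray — the light undergoes total internal reflection.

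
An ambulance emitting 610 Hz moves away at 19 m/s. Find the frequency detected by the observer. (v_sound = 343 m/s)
f_obs = f·v/(v + v_s) = 578 Hz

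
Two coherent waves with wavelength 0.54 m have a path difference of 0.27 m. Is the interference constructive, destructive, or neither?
destructive — path difference = 0.5λ, an odd multiple of λ/2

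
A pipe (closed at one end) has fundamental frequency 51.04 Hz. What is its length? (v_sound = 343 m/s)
L = v/(4f₁) = 1.68 m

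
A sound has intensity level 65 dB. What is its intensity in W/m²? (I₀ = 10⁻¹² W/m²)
I = I₀·10^(β/10) = 3.16 × 10⁻⁶ W/m²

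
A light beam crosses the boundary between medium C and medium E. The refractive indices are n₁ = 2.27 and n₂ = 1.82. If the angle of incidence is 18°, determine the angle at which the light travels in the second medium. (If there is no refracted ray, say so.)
sin θ₂ = (n₁/n₂)·sin θ₁ = 0.3854 → θ₂ = 22.67°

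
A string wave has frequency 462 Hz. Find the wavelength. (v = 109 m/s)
λ = v/f = 0.2359 m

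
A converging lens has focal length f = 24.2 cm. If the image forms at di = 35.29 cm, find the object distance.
1/do = 1/f − 1/di → do = 77.01 cm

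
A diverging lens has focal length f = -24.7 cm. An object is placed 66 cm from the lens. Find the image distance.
1/di = 1/f − 1/do → di = -17.97 cm (virtual image)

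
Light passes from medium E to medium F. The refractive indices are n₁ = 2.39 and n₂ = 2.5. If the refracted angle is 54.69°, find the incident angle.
sin θ₁ = (n₂/n₁)·sin θ₂ → θ₁ = 58.6°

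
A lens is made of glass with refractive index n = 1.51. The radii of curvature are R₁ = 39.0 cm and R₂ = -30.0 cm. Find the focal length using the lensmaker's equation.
1/f = (n − 1)(1/R₁ − 1/R₂) → f = 33.25 cm (converging lens)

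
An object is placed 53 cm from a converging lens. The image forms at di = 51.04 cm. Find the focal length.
1/f = 1/do + 1/di → f = 26 cm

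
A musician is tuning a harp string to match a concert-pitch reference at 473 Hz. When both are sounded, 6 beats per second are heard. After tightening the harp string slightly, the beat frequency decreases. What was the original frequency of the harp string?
467 Hz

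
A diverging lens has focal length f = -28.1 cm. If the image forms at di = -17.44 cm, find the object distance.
1/do = 1/f − 1/di → do = 45.97 cm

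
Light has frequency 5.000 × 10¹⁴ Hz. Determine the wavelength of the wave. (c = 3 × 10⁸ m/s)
λ = c/f = 600 nm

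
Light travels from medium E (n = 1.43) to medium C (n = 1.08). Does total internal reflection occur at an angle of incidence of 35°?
θc = arcsin(n₂/n₁) = 49.05°; 35° < θc, so no — the ray refracts.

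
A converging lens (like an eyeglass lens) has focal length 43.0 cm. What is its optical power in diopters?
P = 1/f = 2.326 D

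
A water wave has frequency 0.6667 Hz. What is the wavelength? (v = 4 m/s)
λ = v/f = 6 m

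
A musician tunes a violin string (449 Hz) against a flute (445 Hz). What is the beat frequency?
4 Hz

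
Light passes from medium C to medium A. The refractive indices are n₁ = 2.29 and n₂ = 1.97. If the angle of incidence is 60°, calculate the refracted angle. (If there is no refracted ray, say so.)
sin θ₂ = (n₁/n₂)·sin θ₁ = 1.007 > 1, so there is no refracted ray — the light undergoes total internal reflection.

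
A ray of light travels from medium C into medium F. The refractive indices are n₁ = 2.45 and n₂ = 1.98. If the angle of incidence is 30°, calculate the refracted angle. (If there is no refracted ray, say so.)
sin θ₂ = (n₁/n₂)·sin θ₁ = 0.6187 → θ₂ = 38.22°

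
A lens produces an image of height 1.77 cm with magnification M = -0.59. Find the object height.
ho = |hi|/|M| = 3 cm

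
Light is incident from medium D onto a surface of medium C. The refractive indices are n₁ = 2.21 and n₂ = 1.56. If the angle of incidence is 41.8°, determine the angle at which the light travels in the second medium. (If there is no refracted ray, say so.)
sin θ₂ = (n₁/n₂)·sin θ₁ = 0.9443 → θ₂ = 70.78°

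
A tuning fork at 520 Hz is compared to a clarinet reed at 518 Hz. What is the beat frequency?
2 Hz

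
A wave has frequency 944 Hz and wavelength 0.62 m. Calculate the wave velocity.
v = fλ = 585.3 m/s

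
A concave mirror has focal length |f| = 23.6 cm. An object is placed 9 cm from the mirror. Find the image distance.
f = +23.6 cm (concave); 1/di = 1/f − 1/do → di = -14.55 cm (virtual image, behind mirror)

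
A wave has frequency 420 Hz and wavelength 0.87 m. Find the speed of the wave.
v = fλ = 365.4 m/s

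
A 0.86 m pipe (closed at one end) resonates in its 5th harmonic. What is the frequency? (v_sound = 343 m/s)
fₙ = nv/(4L) = 498.5 Hz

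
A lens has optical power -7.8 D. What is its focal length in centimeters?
f = 1/P = -12.82 cm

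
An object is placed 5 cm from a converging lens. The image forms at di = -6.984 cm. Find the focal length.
1/f = 1/do + 1/di → f = 17.6 cm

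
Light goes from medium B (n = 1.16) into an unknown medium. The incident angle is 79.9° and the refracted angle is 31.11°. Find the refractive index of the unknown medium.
n₂ = n₁·sin θ₁ / sin θ₂ = 2.21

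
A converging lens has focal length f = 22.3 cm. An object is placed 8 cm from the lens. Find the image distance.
1/di = 1/f − 1/do → di = -12.48 cm (virtual image)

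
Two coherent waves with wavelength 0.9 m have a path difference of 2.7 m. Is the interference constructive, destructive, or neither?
constructive — path difference = 3λ, a whole number of wavelengths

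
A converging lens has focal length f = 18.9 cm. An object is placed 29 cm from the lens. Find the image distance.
1/di = 1/f − 1/do → di = 54.27 cm (real image)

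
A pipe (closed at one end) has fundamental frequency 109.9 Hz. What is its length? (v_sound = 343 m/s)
L = v/(4f₁) = 0.7803 m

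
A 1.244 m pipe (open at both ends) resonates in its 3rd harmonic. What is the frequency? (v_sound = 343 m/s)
fₙ = nv/(2L) = 413.6 Hz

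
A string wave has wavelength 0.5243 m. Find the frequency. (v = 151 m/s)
f = v/λ = 288 Hz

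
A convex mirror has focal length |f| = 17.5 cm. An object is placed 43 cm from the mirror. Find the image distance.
f = −17.5 cm (convex); 1/di = 1/f − 1/do → di = -12.44 cm (virtual image, behind mirror)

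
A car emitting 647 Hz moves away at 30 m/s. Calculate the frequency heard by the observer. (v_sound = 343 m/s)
f_obs = f·v/(v + v_s) = 595 Hz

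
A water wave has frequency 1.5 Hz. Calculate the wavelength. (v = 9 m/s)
λ = v/f = 6 m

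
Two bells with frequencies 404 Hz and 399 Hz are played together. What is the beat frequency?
5 Hz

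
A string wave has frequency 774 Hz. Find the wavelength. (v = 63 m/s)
λ = v/f = 0.0814 m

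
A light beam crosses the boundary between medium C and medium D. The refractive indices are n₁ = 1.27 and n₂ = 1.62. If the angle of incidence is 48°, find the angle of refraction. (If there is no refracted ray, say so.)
sin θ₂ = (n₁/n₂)·sin θ₁ = 0.5826 → θ₂ = 35.63°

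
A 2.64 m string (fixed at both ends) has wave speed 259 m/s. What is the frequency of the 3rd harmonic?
fₙ = nv/(2L) = 147.2 Hz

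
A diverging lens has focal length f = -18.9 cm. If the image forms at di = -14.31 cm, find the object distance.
1/do = 1/f − 1/di → do = 58.92 cm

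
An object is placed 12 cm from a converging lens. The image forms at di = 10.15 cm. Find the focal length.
1/f = 1/do + 1/di → f = 5.499 cm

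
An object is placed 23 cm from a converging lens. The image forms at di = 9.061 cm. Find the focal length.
1/f = 1/do + 1/di → f = 6.5 cm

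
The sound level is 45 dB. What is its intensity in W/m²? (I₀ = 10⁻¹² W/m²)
I = I₀·10^(β/10) = 3.16 × 10⁻⁸ W/m²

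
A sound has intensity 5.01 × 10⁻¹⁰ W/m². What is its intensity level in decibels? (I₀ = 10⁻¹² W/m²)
β = 10·log₁₀(I/I₀) = 27 dB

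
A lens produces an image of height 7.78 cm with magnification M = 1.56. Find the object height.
ho = |hi|/|M| = 4.987 cm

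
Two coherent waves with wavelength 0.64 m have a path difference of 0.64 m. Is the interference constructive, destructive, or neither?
constructive — path difference = 1λ, a whole number of wavelengths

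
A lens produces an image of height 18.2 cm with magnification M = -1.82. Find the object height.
ho = |hi|/|M| = 10 cm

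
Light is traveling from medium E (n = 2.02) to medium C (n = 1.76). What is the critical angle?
θc = arcsin(n₂/n₁) = 60.61°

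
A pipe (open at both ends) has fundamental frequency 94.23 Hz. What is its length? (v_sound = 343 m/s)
L = v/(2f₁) = 1.82 m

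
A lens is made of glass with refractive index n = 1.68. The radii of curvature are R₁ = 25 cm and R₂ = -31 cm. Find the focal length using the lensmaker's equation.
1/f = (n − 1)(1/R₁ − 1/R₂) → f = 20.35 cm (converging lens)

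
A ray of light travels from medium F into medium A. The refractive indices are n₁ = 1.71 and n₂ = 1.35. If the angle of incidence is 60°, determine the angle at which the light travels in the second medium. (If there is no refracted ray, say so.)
sin θ₂ = (n₁/n₂)·sin θ₁ = 1.097 > 1, so there is no refracted ray — the light undergoes total internal reflection.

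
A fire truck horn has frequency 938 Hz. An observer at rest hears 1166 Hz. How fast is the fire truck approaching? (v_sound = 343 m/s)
v_s = v·(1 − f/f_obs) = 67.07 m/s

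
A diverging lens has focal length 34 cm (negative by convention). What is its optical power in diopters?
P = 1/f = -2.941 D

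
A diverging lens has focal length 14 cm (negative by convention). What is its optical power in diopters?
P = 1/f = -7.143 D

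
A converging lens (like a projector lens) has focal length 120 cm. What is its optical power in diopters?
P = 1/f = 0.8333 D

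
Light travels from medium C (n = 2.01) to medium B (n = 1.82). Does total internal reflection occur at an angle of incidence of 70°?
θc = arcsin(n₂/n₁) = 64.89°; 70° > θc, so yes — total internal reflection.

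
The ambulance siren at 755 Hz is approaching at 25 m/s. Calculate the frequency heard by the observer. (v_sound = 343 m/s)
f_obs = f·v/(v − v_s) = 814.4 Hz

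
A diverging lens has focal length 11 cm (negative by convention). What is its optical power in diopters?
P = 1/f = -9.091 D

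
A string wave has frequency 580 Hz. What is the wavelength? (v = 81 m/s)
λ = v/f = 0.1397 m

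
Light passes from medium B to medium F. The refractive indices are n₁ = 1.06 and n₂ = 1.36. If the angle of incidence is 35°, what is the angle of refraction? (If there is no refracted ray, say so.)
sin θ₂ = (n₁/n₂)·sin θ₁ = 0.4471 → θ₂ = 26.55°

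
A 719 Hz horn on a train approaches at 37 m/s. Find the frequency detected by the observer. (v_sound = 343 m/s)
f_obs = f·v/(v − v_s) = 805.9 Hz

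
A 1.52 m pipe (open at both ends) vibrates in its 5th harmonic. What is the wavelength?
λₙ = 2L/n = 0.608 m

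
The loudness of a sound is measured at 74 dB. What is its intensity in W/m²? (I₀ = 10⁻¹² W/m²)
I = I₀·10^(β/10) = 2.51 × 10⁻⁵ W/m²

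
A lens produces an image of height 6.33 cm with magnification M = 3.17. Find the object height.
ho = |hi|/|M| = 1.997 cm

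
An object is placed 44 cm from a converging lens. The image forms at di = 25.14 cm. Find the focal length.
1/f = 1/do + 1/di → f = 16 cm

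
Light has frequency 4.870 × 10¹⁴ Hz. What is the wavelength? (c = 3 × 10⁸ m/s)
λ = c/f = 616 nm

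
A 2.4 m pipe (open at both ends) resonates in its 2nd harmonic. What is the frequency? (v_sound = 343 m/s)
fₙ = nv/(2L) = 142.9 Hz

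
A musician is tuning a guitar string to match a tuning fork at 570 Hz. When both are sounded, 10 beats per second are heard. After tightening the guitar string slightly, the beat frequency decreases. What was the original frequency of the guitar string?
560 Hz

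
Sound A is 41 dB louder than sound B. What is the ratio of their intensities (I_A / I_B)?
I_A/I_B = 10^(Δβ/10) = 12590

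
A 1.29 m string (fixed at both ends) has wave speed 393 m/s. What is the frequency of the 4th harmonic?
fₙ = nv/(2L) = 609.3 Hz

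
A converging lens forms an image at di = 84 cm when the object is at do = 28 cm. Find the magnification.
M = −di/do = -3 (inverted image)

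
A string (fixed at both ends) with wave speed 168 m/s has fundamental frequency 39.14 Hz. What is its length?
L = v/(2f₁) = 2.146 m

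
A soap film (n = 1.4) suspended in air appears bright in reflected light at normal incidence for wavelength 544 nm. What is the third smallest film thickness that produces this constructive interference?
2nt = (m − ½)λ with m = 3 → t = (m − ½)λ/(2n) = 485.7 nm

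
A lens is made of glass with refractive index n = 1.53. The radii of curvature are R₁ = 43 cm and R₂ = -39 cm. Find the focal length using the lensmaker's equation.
1/f = (n − 1)(1/R₁ − 1/R₂) → f = 38.59 cm (converging lens)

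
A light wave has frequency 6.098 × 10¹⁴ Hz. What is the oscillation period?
T = 1/f = 1.640 × 10⁻¹⁵ s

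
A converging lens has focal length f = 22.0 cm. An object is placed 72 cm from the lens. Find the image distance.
1/di = 1/f − 1/do → di = 31.68 cm (real image)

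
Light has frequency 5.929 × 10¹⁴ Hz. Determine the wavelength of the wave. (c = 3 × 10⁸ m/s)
λ = c/f = 506 nm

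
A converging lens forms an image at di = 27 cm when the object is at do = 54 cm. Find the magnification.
M = −di/do = -0.5 (inverted image)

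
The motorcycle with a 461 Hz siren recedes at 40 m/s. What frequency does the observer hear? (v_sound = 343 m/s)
f_obs = f·v/(v + v_s) = 412.9 Hz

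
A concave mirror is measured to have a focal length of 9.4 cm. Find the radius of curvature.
R = 2|f| = 18.8 cm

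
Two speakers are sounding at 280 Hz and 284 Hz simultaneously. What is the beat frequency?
4 Hz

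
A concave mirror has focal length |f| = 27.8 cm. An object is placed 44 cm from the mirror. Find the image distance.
f = +27.8 cm (concave); 1/di = 1/f − 1/do → di = 75.51 cm (real image, in front of mirror)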